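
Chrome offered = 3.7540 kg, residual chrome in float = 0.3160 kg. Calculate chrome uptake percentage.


Formula: Uptake = (offered - residual) / offered * 100
Substituting: Uptake = (3.7540 - 0.3160) / 3.7540 * 100
Result: 91.5823 %


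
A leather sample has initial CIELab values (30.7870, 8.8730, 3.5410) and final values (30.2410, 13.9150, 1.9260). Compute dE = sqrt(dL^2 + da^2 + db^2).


dL = -0.5460, da = 5.0420, db = -1.6150
dE = sqrt((-0.5460)^2 + 5.0420^2 + (-1.6150)^2) = 5.3224


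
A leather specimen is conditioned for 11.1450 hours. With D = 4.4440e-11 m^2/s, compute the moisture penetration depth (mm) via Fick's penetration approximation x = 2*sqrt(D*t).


t = 11.1450 hr * 3600 = 40122.0000 s
D * t = 4.4440e-11 * 40122.0000 = 1.7830e-06
x = 2 * sqrt(D*t) = 2 * sqrt(1.7830e-06) = 0.0026706 m = 2.6706 mm


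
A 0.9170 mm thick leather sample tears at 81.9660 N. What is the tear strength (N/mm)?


Formula: Tear strength = force / thickness
Substituting: Tear strength = 81.9660 / 0.9170
Result: 89.3850 N/mm


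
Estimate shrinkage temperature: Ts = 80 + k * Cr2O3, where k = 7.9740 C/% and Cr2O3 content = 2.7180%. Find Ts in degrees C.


Formula: Ts = 80 + k * Cr2O3
Substituting: Ts = 80 + 7.9740 * 2.7180
Result: 101.6733 C


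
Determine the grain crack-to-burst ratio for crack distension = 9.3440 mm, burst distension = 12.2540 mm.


Formula: Ratio = crack / burst
Substituting: Ratio = 9.3440 / 12.2540
Result: 0.7625


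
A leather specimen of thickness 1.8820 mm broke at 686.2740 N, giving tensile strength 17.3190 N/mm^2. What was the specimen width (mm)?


Formula: w = F / (TS * t)
Substituting: w = 686.2740 / (17.3190 * 1.8820)
Result: 21.0550 mm


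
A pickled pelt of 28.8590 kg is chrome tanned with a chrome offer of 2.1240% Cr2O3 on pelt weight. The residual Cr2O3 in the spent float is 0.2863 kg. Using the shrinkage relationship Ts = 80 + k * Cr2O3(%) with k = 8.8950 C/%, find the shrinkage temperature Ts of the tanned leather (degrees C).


Offered = pelt * offer_pct / 100 = 28.8590 * 2.1240 / 100 = 0.6130 kg
Uptake = offered - residual = 0.6130 - 0.2863 = 0.3267 kg
Cr2O3% on pelt = uptake / pelt * 100 = 0.3267 / 28.8590 * 100 = 1.1319 %
Ts = 80 + k * Cr2O3% = 80 + 8.8950 * 1.1319 = 90.0686 C


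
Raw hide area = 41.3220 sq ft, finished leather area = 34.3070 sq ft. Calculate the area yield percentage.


Formula: Yield = finished / raw * 100
Substituting: Yield = 34.3070 / 41.3220 * 100
Result: 83.0236 %


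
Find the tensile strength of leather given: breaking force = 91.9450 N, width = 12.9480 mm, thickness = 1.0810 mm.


Formula: TS = force / (width * thickness)
Substituting: TS = 91.9450 / (12.9480 * 1.0810)
Result: 6.5690 N/mm^2


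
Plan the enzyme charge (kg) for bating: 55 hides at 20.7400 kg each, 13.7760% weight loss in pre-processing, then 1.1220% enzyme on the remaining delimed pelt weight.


Total_raw = N * avg_wt = 55 * 20.7400 = 1140.7000 kg
Substrate = Total_raw * (1 - loss/100) = 1140.7000 * (1 - 13.7760/100) = 983.5572 kg
Enzyme = Substrate * pct / 100 = 983.5572 * 1.1220 / 100 = 11.0355 kg


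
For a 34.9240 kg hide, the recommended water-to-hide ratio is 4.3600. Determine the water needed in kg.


Formula: Water = hide_weight * ratio
Substituting: Water = 34.9240 * 4.3600
Result: 152.2686 kg


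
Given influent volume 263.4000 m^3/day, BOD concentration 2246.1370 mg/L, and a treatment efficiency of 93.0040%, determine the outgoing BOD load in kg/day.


Load_in = volume * conc / 1000 = 263.4000 * 2246.1370 / 1000 = 591.6325 kg/day
Removed = Load_in * eff / 100 = 591.6325 * 93.0040 / 100 = 550.2419 kg/day
Load_out = Load_in - Removed = 591.6325 - 550.2419 = 41.3906 kg/day


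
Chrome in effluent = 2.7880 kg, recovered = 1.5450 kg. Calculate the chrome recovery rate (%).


Formula: Recovery = recovered / input * 100
Substituting: Recovery = 1.5450 / 2.7880 * 100
Result: 55.4161 %


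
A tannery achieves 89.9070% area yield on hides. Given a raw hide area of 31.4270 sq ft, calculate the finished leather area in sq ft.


Formula: finished = raw * yield / 100
Substituting: finished = 31.4270 * 89.9070 / 100
Result: 28.2551 sq ft


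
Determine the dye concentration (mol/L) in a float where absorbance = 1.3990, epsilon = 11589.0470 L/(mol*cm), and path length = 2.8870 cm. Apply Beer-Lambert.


Formula: c = A / (epsilon * l)
Substituting: c = 1.3990 / (11589.0470 * 2.8870)
Result: 4.1814e-05 mol/L


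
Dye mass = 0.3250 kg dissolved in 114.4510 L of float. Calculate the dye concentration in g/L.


Formula: Conc = dye_mass(kg) / volume(L) * 1000
Substituting: Conc = 0.3250 / 114.4510 * 1000
Result: 2.8396 g/L


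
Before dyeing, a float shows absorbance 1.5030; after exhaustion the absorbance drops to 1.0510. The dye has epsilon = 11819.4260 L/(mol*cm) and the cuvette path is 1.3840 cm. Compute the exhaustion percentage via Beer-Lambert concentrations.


c_initial = A_i / (epsilon * l) = 1.5030 / (11819.4260 * 1.3840) = 9.1881e-05 mol/L
c_final = A_f / (epsilon * l) = 1.0510 / (11819.4260 * 1.3840) = 6.4250e-05 mol/L
Exhaustion = (c_initial - c_final) / c_initial * 100 = (9.1881e-05 - 6.4250e-05) / 9.1881e-05 * 100 = 30.0732 %


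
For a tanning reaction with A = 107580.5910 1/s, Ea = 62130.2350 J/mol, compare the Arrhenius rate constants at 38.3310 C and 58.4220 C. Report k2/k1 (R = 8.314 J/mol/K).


T1 = 38.3310 + 273.15 = 311.4810 K; T2 = 58.4220 + 273.15 = 331.5720 K
k1 = A * exp(-Ea/(R*T1)) = 107580.5910 * exp(-62130.2350/(8.314*311.4810)) = 4.0951e-06 1/s
k2 = A * exp(-Ea/(R*T2)) = 107580.5910 * exp(-62130.2350/(8.314*331.5720)) = 1.7523e-05 1/s
k2/k1 = 1.7523e-05 / 4.0951e-06 = 4.2791


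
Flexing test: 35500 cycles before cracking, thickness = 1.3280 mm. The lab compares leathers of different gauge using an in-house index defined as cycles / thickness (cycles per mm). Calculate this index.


Formula: Index = cycles / thickness
Substituting: Index = 35500 / 1.3280
Result: 26731.9277 cycles/mm


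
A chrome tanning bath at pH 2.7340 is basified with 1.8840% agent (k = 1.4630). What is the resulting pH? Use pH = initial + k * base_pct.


Formula: pH_final = pH_initial + k * base_pct
Substituting: pH_final = 2.7340 + 1.4630 * 1.8840
Result: 5.4903


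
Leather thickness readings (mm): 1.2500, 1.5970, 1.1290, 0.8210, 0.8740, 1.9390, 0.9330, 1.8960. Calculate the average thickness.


Formula: Average = sum / n
Substituting: Average = 10.4390 / 8
Result: 1.3049 mm


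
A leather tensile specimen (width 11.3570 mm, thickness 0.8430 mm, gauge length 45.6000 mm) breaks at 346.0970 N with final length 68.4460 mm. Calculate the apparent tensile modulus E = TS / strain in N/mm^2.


TS = F / (w * t) = 346.0970 / (11.3570 * 0.8430) = 36.1499 N/mm^2
strain = (Lf - L0) / L0 = (68.4460 - 45.6000) / 45.6000 = 0.5010
E = TS / strain = 36.1499 / 0.5010 = 72.1541 N/mm^2


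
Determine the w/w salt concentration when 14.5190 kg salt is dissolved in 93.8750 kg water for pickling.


Formula: Conc = salt / (water + salt) * 100
Substituting: Conc = 14.5190 / (93.8750 + 14.5190) * 100
Result: 13.3947 %


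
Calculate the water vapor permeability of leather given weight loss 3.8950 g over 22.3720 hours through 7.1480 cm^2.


Formula: WVP = loss / (area * time)
Substituting: WVP = 3.8950 / (7.1480 * 22.3720)
Result: 0.0243567 g/(cm^2*hr)


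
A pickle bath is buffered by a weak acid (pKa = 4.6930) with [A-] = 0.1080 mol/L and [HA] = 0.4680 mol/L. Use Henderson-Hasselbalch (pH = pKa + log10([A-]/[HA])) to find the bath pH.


ratio = [A-] / [HA] = 0.1080 / 0.4680 = 0.2308
log10(ratio) = -0.6368
pH = pKa + log10(ratio) = 4.6930 - 0.6368 = 4.0562


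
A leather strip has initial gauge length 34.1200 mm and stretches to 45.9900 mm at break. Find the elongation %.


Formula: Elongation = (Lf - L0) / L0 * 100
Substituting: Elongation = (45.9900 - 34.1200) / 34.1200 * 100
Result: 34.7890 %


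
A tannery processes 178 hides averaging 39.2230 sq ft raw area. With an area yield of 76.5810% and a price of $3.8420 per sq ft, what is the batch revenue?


Raw_total = N * avg_area = 178 * 39.2230 = 6981.6940 sq ft
Finished = Raw_total * yield / 100 = 6981.6940 * 76.5810 / 100 = 5346.6511 sq ft
Value = Finished * price = 5346.6511 * 3.8420 = 20541.8335 $


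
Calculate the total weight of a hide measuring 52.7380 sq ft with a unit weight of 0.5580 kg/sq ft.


Formula: Weight = area * weight_per_sqft
Substituting: Weight = 52.7380 * 0.5580
Result: 29.4278 kg


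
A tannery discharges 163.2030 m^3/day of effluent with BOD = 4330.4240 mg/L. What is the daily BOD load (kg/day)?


Formula: BOD_load = volume * conc / 1000
Substituting: BOD_load = 163.2030 * 4330.4240 / 1000
Result: 706.7382 kg/day


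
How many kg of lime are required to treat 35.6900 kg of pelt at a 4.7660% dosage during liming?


Formula: Lime = substrate * pct / 100
Substituting: Lime = 35.6900 * 4.7660 / 100
Result: 1.7010 kg


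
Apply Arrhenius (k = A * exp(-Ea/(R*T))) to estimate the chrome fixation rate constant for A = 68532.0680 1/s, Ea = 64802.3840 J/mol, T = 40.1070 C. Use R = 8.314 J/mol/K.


T_K = T_C + 273.15 = 40.1070 + 273.15 = 313.2570 K
exponent = -Ea / (R * T_K) = -64802.3840 / (8.314 * 313.2570) = -24.8817
k = A * exp(exponent) = 68532.0680 * exp(-24.8817) = 1.0713e-06 1/s


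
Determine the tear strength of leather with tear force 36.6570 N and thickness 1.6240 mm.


Formula: Tear strength = force / thickness
Substituting: Tear strength = 36.6570 / 1.6240
Result: 22.5720 N/mm


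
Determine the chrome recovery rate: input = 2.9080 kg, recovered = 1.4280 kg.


Formula: Recovery = recovered / input * 100
Substituting: Recovery = 1.4280 / 2.9080 * 100
Result: 49.1059 %


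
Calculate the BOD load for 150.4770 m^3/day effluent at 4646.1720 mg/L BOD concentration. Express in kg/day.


Formula: BOD_load = volume * conc / 1000
Substituting: BOD_load = 150.4770 * 4646.1720 / 1000
Result: 699.1420 kg/day


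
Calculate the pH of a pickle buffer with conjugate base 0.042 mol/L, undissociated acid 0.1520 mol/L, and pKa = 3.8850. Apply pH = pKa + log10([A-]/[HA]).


ratio = [A-] / [HA] = 0.042 / 0.1520 = 0.2763
log10(ratio) = -0.5586
pH = pKa + log10(ratio) = 3.8850 - 0.5586 = 3.3264


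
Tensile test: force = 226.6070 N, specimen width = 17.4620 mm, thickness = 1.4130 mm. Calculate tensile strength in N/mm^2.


Formula: TS = force / (width * thickness)
Substituting: TS = 226.6070 / (17.4620 * 1.4130)
Result: 9.1841 N/mm^2


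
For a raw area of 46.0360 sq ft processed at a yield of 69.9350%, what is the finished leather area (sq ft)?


Formula: finished = raw * yield / 100
Substituting: finished = 46.0360 * 69.9350 / 100
Result: 32.1953 sq ft


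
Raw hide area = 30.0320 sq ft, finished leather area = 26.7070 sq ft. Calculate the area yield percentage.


Formula: Yield = finished / raw * 100
Substituting: Yield = 26.7070 / 30.0320 * 100
Result: 88.9285 %


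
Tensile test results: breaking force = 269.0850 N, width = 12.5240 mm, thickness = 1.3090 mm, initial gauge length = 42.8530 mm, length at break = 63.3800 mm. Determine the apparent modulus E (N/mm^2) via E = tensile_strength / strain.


TS = F / (w * t) = 269.0850 / (12.5240 * 1.3090) = 16.4137 N/mm^2
strain = (Lf - L0) / L0 = (63.3800 - 42.8530) / 42.8530 = 0.4790
E = TS / strain = 16.4137 / 0.4790 = 34.2659 N/mm^2


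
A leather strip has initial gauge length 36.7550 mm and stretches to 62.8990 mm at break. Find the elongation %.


Formula: Elongation = (Lf - L0) / L0 * 100
Substituting: Elongation = (62.8990 - 36.7550) / 36.7550 * 100
Result: 71.1305 %


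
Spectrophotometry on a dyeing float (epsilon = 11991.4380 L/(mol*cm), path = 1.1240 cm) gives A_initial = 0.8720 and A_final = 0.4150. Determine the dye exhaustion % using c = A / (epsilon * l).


c_initial = A_i / (epsilon * l) = 0.8720 / (11991.4380 * 1.1240) = 6.4696e-05 mol/L
c_final = A_f / (epsilon * l) = 0.4150 / (11991.4380 * 1.1240) = 3.0790e-05 mol/L
Exhaustion = (c_initial - c_final) / c_initial * 100 = (6.4696e-05 - 3.0790e-05) / 6.4696e-05 * 100 = 52.4083 %


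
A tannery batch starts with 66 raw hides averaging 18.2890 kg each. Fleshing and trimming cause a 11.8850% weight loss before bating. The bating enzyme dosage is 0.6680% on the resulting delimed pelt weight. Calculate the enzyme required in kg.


Total_raw = N * avg_wt = 66 * 18.2890 = 1207.0740 kg
Substrate = Total_raw * (1 - loss/100) = 1207.0740 * (1 - 11.8850/100) = 1063.6133 kg
Enzyme = Substrate * pct / 100 = 1063.6133 * 0.6680 / 100 = 7.1049 kg


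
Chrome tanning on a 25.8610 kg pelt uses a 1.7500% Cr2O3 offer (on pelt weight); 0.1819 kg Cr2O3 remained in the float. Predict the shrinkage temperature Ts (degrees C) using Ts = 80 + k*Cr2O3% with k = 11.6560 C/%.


Offered = pelt * offer_pct / 100 = 25.8610 * 1.7500 / 100 = 0.4526 kg
Uptake = offered - residual = 0.4526 - 0.1819 = 0.2707 kg
Cr2O3% on pelt = uptake / pelt * 100 = 0.2707 / 25.8610 * 100 = 1.0466 %
Ts = 80 + k * Cr2O3% = 80 + 11.6560 * 1.0466 = 92.1995 C


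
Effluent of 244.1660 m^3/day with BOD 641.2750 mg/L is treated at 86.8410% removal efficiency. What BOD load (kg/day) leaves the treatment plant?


Load_in = volume * conc / 1000 = 244.1660 * 641.2750 / 1000 = 156.5776 kg/day
Removed = Load_in * eff / 100 = 156.5776 * 86.8410 / 100 = 135.9735 kg/day
Load_out = Load_in - Removed = 156.5776 - 135.9735 = 20.6040 kg/day


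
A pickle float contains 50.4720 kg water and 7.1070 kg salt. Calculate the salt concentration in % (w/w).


Formula: Conc = salt / (water + salt) * 100
Substituting: Conc = 7.1070 / (50.4720 + 7.1070) * 100
Result: 12.3430 %


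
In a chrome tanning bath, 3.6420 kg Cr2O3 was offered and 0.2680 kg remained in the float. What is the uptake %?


Formula: Uptake = (offered - residual) / offered * 100
Substituting: Uptake = (3.6420 - 0.2680) / 3.6420 * 100
Result: 92.6414 %


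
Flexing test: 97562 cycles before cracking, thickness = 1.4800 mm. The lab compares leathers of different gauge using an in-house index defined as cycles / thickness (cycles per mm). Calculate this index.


Formula: Index = cycles / thickness
Substituting: Index = 97562 / 1.4800
Result: 65920.2703 cycles/mm


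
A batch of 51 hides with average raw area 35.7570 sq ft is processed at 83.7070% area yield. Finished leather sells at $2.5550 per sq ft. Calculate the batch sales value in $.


Raw_total = N * avg_area = 51 * 35.7570 = 1823.6070 sq ft
Finished = Raw_total * yield / 100 = 1823.6070 * 83.7070 / 100 = 1526.4867 sq ft
Value = Finished * price = 1526.4867 * 2.5550 = 3900.1735 $


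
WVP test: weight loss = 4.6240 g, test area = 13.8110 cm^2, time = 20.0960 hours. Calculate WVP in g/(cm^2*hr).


Formula: WVP = loss / (area * time)
Substituting: WVP = 4.6240 / (13.8110 * 20.0960)
Result: 0.0166603 g/(cm^2*hr)


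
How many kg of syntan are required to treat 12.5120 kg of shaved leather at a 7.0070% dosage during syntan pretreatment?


Formula: Syntan = substrate * pct / 100
Substituting: Syntan = 12.5120 * 7.0070 / 100
Result: 0.8767 kg


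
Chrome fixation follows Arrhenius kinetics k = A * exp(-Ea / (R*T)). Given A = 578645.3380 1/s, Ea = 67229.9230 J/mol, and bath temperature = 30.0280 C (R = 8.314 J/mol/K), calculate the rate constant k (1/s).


T_K = T_C + 273.15 = 30.0280 + 273.15 = 303.1780 K
exponent = -Ea / (R * T_K) = -67229.9230 / (8.314 * 303.1780) = -26.6720
k = A * exp(exponent) = 578645.3380 * exp(-26.6720) = 1.5098e-06 1/s


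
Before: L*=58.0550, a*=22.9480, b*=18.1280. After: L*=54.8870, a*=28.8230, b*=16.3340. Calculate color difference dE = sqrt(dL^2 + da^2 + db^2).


dL = -3.1680, da = 5.8750, db = -1.7940
dE = sqrt((-3.1680)^2 + 5.8750^2 + (-1.7940)^2) = 6.9116


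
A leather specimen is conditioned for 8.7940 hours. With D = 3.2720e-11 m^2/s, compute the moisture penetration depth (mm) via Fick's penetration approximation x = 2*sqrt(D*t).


t = 8.7940 hr * 3600 = 31658.4000 s
D * t = 3.2720e-11 * 31658.4000 = 1.0359e-06
x = 2 * sqrt(D*t) = 2 * sqrt(1.0359e-06) = 0.00203555 m = 2.0355 mm


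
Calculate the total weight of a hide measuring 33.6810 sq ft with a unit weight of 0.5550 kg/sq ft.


Formula: Weight = area * weight_per_sqft
Substituting: Weight = 33.6810 * 0.5550
Result: 18.6930 kg


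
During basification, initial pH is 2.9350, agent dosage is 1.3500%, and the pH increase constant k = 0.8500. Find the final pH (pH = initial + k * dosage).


Formula: pH_final = pH_initial + k * base_pct
Substituting: pH_final = 2.9350 + 0.8500 * 1.3500
Result: 4.0825


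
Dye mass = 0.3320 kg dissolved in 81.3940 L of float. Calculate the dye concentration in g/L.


Formula: Conc = dye_mass(kg) / volume(L) * 1000
Substituting: Conc = 0.3320 / 81.3940 * 1000
Result: 4.0789 g/L


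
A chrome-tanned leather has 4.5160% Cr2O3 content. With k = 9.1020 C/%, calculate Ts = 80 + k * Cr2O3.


Formula: Ts = 80 + k * Cr2O3
Substituting: Ts = 80 + 9.1020 * 4.5160
Result: 121.1046 C


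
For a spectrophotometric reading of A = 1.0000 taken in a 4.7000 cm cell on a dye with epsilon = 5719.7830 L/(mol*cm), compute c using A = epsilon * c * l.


Formula: c = A / (epsilon * l)
Substituting: c = 1.0000 / (5719.7830 * 4.7000)
Result: 3.7198e-05 mol/L


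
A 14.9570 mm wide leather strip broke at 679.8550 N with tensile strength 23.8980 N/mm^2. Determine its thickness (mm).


Formula: t = F / (TS * w)
Substituting: t = 679.8550 / (23.8980 * 14.9570)
Result: 1.9020 mm


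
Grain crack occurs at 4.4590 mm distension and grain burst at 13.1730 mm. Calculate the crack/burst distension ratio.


Formula: Ratio = crack / burst
Substituting: Ratio = 4.4590 / 13.1730
Result: 0.3385


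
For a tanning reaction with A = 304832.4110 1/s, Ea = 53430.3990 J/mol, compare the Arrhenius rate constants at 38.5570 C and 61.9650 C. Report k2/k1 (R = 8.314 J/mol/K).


T1 = 38.5570 + 273.15 = 311.7070 K; T2 = 61.9650 + 273.15 = 335.1150 K
k1 = A * exp(-Ea/(R*T1)) = 304832.4110 * exp(-53430.3990/(8.314*311.7070)) = 3.3891e-04 1/s
k2 = A * exp(-Ea/(R*T2)) = 304832.4110 * exp(-53430.3990/(8.314*335.1150)) = 0.00143061 1/s
k2/k1 = 0.00143061 / 3.3891e-04 = 4.2213


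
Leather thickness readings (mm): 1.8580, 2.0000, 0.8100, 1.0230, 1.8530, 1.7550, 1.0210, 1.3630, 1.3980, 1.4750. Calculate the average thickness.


Formula: Average = sum / n
Substituting: Average = 14.5560 / 10
Result: 1.4556 mm


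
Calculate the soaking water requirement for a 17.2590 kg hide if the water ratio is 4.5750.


Formula: Water = hide_weight * ratio
Substituting: Water = 17.2590 * 4.5750
Result: 78.9599 kg


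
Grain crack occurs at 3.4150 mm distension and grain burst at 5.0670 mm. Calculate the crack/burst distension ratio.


Formula: Ratio = crack / burst
Substituting: Ratio = 3.4150 / 5.0670
Result: 0.6740


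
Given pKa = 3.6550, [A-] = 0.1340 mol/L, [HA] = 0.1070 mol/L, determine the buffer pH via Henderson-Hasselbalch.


ratio = [A-] / [HA] = 0.1340 / 0.1070 = 1.2523
log10(ratio) = 0.097721
pH = pKa + log10(ratio) = 3.6550 + 0.097721 = 3.7527


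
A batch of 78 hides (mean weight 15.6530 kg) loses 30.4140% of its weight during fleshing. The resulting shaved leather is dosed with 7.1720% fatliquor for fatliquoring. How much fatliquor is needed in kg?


Total_raw = N * avg_wt = 78 * 15.6530 = 1220.9340 kg
Substrate = Total_raw * (1 - loss/100) = 1220.9340 * (1 - 30.4140/100) = 849.5991 kg
Fat = Substrate * pct / 100 = 849.5991 * 7.1720 / 100 = 60.9332 kg


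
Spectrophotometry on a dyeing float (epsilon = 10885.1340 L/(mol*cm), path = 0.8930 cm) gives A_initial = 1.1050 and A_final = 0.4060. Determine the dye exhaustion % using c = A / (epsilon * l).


c_initial = A_i / (epsilon * l) = 1.1050 / (10885.1340 * 0.8930) = 1.1368e-04 mol/L
c_final = A_f / (epsilon * l) = 0.4060 / (10885.1340 * 0.8930) = 4.1768e-05 mol/L
Exhaustion = (c_initial - c_final) / c_initial * 100 = (1.1368e-04 - 4.1768e-05) / 1.1368e-04 * 100 = 63.2579 %


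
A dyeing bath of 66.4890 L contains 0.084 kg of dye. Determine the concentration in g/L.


Formula: Conc = dye_mass(kg) / volume(L) * 1000
Substituting: Conc = 0.084 / 66.4890 * 1000
Result: 1.2634 g/L


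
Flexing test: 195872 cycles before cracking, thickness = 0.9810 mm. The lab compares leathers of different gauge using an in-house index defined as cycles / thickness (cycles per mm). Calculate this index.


Formula: Index = cycles / thickness
Substituting: Index = 195872 / 0.9810
Result: 199665.6473 cycles/mm


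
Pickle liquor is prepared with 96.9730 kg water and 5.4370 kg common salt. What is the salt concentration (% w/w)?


Formula: Conc = salt / (water + salt) * 100
Substituting: Conc = 5.4370 / (96.9730 + 5.4370) * 100
Result: 5.3091 %


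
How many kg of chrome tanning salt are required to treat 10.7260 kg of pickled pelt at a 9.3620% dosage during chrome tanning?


Formula: Chrome = substrate * pct / 100
Substituting: Chrome = 10.7260 * 9.3620 / 100
Result: 1.0042 kg


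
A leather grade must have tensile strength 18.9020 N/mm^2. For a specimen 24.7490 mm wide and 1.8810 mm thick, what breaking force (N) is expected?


Formula: F = TS * w * t
Substituting: F = 18.9020 * 24.7490 * 1.8810
Result: 879.9423 N


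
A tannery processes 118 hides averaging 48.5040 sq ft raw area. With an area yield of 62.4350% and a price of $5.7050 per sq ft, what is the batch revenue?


Raw_total = N * avg_area = 118 * 48.5040 = 5723.4720 sq ft
Finished = Raw_total * yield / 100 = 5723.4720 * 62.4350 / 100 = 3573.4497 sq ft
Value = Finished * price = 3573.4497 * 5.7050 = 20386.5308 $


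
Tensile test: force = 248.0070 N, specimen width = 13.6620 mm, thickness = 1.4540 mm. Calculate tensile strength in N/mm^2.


Formula: TS = force / (width * thickness)
Substituting: TS = 248.0070 / (13.6620 * 1.4540)
Result: 12.4849 N/mm^2


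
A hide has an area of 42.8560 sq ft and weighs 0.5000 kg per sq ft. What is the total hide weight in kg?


Formula: Weight = area * weight_per_sqft
Substituting: Weight = 42.8560 * 0.5000
Result: 21.4280 kg


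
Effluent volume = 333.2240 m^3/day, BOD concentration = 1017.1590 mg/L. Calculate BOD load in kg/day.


Formula: BOD_load = volume * conc / 1000
Substituting: BOD_load = 333.2240 * 1017.1590 / 1000
Result: 338.9418 kg/day


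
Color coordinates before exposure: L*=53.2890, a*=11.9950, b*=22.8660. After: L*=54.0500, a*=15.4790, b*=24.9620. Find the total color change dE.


dL = 0.7610, da = 3.4840, db = 2.0960
dE = sqrt(0.7610^2 + 3.4840^2 + 2.0960^2) = 4.1365


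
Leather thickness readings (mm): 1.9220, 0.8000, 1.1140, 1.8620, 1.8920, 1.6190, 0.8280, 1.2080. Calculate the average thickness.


Formula: Average = sum / n
Substituting: Average = 11.2450 / 8
Result: 1.4056 mm


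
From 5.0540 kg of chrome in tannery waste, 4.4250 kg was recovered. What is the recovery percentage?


Formula: Recovery = recovered / input * 100
Substituting: Recovery = 4.4250 / 5.0540 * 100
Result: 87.5544 %


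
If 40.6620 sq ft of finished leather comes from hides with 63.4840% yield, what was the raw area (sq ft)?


Formula: raw = finished * 100 / yield
Substituting: raw = 40.6620 * 100 / 63.4840
Result: 64.0508 sq ft


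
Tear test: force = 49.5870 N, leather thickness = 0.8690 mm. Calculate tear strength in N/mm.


Formula: Tear strength = force / thickness
Substituting: Tear strength = 49.5870 / 0.8690
Result: 57.0621 N/mm


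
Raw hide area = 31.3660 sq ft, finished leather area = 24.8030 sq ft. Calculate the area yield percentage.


Formula: Yield = finished / raw * 100
Substituting: Yield = 24.8030 / 31.3660 * 100
Result: 79.0761 %


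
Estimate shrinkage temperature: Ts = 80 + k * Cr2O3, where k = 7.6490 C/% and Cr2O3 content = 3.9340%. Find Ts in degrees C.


Formula: Ts = 80 + k * Cr2O3
Substituting: Ts = 80 + 7.6490 * 3.9340
Result: 110.0912 C


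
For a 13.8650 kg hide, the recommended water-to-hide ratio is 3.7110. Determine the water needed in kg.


Formula: Water = hide_weight * ratio
Substituting: Water = 13.8650 * 3.7110
Result: 51.4530 kg


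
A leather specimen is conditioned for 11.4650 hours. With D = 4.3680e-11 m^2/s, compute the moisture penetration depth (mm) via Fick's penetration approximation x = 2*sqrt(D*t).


t = 11.4650 hr * 3600 = 41274.0000 s
D * t = 4.3680e-11 * 41274.0000 = 1.8028e-06
x = 2 * sqrt(D*t) = 2 * sqrt(1.8028e-06) = 0.0026854 m = 2.6854 mm


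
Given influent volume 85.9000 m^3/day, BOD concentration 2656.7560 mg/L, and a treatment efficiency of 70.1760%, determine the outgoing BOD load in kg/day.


Load_in = volume * conc / 1000 = 85.9000 * 2656.7560 / 1000 = 228.2153 kg/day
Removed = Load_in * eff / 100 = 228.2153 * 70.1760 / 100 = 160.1524 kg/day
Load_out = Load_in - Removed = 228.2153 - 160.1524 = 68.0629 kg/day


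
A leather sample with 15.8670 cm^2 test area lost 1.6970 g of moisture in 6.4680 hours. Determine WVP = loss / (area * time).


Formula: WVP = loss / (area * time)
Substituting: WVP = 1.6970 / (15.8670 * 6.4680)
Result: 0.0165355 g/(cm^2*hr)


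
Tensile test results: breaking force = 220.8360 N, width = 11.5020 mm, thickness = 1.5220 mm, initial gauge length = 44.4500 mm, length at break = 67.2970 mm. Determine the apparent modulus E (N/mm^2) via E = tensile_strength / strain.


TS = F / (w * t) = 220.8360 / (11.5020 * 1.5220) = 12.6148 N/mm^2
strain = (Lf - L0) / L0 = (67.2970 - 44.4500) / 44.4500 = 0.5140
E = TS / strain = 12.6148 / 0.5140 = 24.5428 N/mm^2


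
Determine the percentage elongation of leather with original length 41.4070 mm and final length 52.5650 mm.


Formula: Elongation = (Lf - L0) / L0 * 100
Substituting: Elongation = (52.5650 - 41.4070) / 41.4070 * 100
Result: 26.9471 %


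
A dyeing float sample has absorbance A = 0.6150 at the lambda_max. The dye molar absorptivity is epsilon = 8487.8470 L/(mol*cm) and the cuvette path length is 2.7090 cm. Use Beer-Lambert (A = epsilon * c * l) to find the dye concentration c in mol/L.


Formula: c = A / (epsilon * l)
Substituting: c = 0.6150 / (8487.8470 * 2.7090)
Result: 2.6747e-05 mol/L


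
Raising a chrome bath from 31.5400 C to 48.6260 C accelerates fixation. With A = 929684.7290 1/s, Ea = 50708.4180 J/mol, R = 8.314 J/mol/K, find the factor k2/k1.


T1 = 31.5400 + 273.15 = 304.6900 K; T2 = 48.6260 + 273.15 = 321.7760 K
k1 = A * exp(-Ea/(R*T1)) = 929684.7290 * exp(-50708.4180/(8.314*304.6900)) = 0.00188281 1/s
k2 = A * exp(-Ea/(R*T2)) = 929684.7290 * exp(-50708.4180/(8.314*321.7760)) = 0.00545034 1/s
k2/k1 = 0.00545034 / 0.00188281 = 2.8948


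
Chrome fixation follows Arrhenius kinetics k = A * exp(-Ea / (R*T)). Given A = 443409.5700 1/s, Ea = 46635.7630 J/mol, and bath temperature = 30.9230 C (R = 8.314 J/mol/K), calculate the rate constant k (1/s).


T_K = T_C + 273.15 = 30.9230 + 273.15 = 304.0730 K
exponent = -Ea / (R * T_K) = -46635.7630 / (8.314 * 304.0730) = -18.4472
k = A * exp(exponent) = 443409.5700 * exp(-18.4472) = 0.00431791 1/s


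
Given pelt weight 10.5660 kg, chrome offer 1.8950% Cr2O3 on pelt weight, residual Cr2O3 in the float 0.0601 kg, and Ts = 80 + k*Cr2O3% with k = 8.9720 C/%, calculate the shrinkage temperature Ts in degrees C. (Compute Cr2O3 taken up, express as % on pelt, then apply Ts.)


Offered = pelt * offer_pct / 100 = 10.5660 * 1.8950 / 100 = 0.2002 kg
Uptake = offered - residual = 0.2002 - 0.0601 = 0.1401 kg
Cr2O3% on pelt = uptake / pelt * 100 = 0.1401 / 10.5660 * 100 = 1.3262 %
Ts = 80 + k * Cr2O3% = 80 + 8.9720 * 1.3262 = 91.8986 C


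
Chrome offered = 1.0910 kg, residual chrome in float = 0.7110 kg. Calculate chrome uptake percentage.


Formula: Uptake = (offered - residual) / offered * 100
Substituting: Uptake = (1.0910 - 0.7110) / 1.0910 * 100
Result: 34.8304 %


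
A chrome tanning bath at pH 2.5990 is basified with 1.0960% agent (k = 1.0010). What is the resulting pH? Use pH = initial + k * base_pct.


Formula: pH_final = pH_initial + k * base_pct
Substituting: pH_final = 2.5990 + 1.0010 * 1.0960
Result: 3.6961


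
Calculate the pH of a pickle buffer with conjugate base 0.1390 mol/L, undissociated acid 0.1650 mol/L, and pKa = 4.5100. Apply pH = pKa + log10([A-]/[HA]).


ratio = [A-] / [HA] = 0.1390 / 0.1650 = 0.8424
log10(ratio) = -0.0744691
pH = pKa + log10(ratio) = 4.5100 - 0.0744691 = 4.4355


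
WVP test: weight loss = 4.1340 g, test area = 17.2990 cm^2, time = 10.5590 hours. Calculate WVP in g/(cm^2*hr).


Formula: WVP = loss / (area * time)
Substituting: WVP = 4.1340 / (17.2990 * 10.5590)
Result: 0.0226322 g/(cm^2*hr)


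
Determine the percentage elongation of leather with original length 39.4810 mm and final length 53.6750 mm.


Formula: Elongation = (Lf - L0) / L0 * 100
Substituting: Elongation = (53.6750 - 39.4810) / 39.4810 * 100
Result: 35.9515 %


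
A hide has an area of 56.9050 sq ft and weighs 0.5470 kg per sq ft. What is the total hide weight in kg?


Formula: Weight = area * weight_per_sqft
Substituting: Weight = 56.9050 * 0.5470
Result: 31.1270 kg


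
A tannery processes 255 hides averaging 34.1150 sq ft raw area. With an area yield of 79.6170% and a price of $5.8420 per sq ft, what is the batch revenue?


Raw_total = N * avg_area = 255 * 34.1150 = 8699.3250 sq ft
Finished = Raw_total * yield / 100 = 8699.3250 * 79.6170 / 100 = 6926.1416 sq ft
Value = Finished * price = 6926.1416 * 5.8420 = 40462.5191 $


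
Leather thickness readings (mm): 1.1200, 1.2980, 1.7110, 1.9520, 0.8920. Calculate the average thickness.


Formula: Average = sum / n
Substituting: Average = 6.9730 / 5
Result: 1.3946 mm


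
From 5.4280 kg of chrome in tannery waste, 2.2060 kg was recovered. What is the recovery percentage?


Formula: Recovery = recovered / input * 100
Substituting: Recovery = 2.2060 / 5.4280 * 100
Result: 40.6411 %


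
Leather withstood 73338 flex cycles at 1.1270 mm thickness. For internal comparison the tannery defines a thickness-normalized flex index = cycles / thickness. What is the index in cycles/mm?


Formula: Index = cycles / thickness
Substituting: Index = 73338 / 1.1270
Result: 65073.6469 cycles/mm


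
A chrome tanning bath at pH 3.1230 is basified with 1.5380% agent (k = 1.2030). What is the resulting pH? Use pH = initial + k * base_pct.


Formula: pH_final = pH_initial + k * base_pct
Substituting: pH_final = 3.1230 + 1.2030 * 1.5380
Result: 4.9732


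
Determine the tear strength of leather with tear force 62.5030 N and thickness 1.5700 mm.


Formula: Tear strength = force / thickness
Substituting: Tear strength = 62.5030 / 1.5700
Result: 39.8108 N/mm


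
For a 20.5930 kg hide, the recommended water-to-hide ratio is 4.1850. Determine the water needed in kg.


Formula: Water = hide_weight * ratio
Substituting: Water = 20.5930 * 4.1850
Result: 86.1817 kg


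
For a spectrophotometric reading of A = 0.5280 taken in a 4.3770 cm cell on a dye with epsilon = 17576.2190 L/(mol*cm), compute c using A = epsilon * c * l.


Formula: c = A / (epsilon * l)
Substituting: c = 0.5280 / (17576.2190 * 4.3770)
Result: 6.8633e-06 mol/L


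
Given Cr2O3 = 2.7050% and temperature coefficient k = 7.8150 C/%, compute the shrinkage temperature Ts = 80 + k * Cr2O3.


Formula: Ts = 80 + k * Cr2O3
Substituting: Ts = 80 + 7.8150 * 2.7050
Result: 101.1396 C


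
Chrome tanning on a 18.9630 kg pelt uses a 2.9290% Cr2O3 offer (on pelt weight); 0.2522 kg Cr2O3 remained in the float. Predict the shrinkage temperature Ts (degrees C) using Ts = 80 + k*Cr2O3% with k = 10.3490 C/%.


Offered = pelt * offer_pct / 100 = 18.9630 * 2.9290 / 100 = 0.5554 kg
Uptake = offered - residual = 0.5554 - 0.2522 = 0.3032 kg
Cr2O3% on pelt = uptake / pelt * 100 = 0.3032 / 18.9630 * 100 = 1.5990 %
Ts = 80 + k * Cr2O3% = 80 + 10.3490 * 1.5990 = 96.5485 C


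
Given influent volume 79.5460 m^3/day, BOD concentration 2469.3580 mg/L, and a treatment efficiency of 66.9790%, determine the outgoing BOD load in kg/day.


Load_in = volume * conc / 1000 = 79.5460 * 2469.3580 / 1000 = 196.4276 kg/day
Removed = Load_in * eff / 100 = 196.4276 * 66.9790 / 100 = 131.5652 kg/day
Load_out = Load_in - Removed = 196.4276 - 131.5652 = 64.8623 kg/day


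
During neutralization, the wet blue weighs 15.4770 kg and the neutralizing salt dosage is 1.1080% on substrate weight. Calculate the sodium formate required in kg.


Formula: Neutralizer = substrate * pct / 100
Substituting: Neutralizer = 15.4770 * 1.1080 / 100
Result: 0.1715 kg


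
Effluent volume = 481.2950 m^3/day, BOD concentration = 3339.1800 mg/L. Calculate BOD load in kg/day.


Formula: BOD_load = volume * conc / 1000
Substituting: BOD_load = 481.2950 * 3339.1800 / 1000
Result: 1607.1306 kg/day


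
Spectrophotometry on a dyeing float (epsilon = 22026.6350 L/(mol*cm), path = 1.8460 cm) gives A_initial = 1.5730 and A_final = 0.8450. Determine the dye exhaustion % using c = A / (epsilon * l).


c_initial = A_i / (epsilon * l) = 1.5730 / (22026.6350 * 1.8460) = 3.8686e-05 mol/L
c_final = A_f / (epsilon * l) = 0.8450 / (22026.6350 * 1.8460) = 2.0781e-05 mol/L
Exhaustion = (c_initial - c_final) / c_initial * 100 = (3.8686e-05 - 2.0781e-05) / 3.8686e-05 * 100 = 46.2810 %


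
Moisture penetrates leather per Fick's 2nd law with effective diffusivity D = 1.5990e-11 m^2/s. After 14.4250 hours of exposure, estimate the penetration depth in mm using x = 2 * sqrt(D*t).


t = 14.4250 hr * 3600 = 51930.0000 s
D * t = 1.5990e-11 * 51930.0000 = 8.3036e-07
x = 2 * sqrt(D*t) = 2 * sqrt(8.3036e-07) = 0.00182248 m = 1.8225 mm


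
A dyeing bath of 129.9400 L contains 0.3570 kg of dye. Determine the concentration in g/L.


Formula: Conc = dye_mass(kg) / volume(L) * 1000
Substituting: Conc = 0.3570 / 129.9400 * 1000
Result: 2.7474 g/L


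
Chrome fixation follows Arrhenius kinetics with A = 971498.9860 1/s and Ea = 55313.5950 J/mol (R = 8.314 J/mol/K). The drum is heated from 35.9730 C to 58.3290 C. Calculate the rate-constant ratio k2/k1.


T1 = 35.9730 + 273.15 = 309.1230 K; T2 = 58.3290 + 273.15 = 331.4790 K
k1 = A * exp(-Ea/(R*T1)) = 971498.9860 * exp(-55313.5950/(8.314*309.1230)) = 4.3690e-04 1/s
k2 = A * exp(-Ea/(R*T2)) = 971498.9860 * exp(-55313.5950/(8.314*331.4790)) = 0.00186544 1/s
k2/k1 = 0.00186544 / 4.3690e-04 = 4.2697


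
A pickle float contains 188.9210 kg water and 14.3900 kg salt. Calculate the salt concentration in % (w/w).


Formula: Conc = salt / (water + salt) * 100
Substituting: Conc = 14.3900 / (188.9210 + 14.3900) * 100
Result: 7.0778 %


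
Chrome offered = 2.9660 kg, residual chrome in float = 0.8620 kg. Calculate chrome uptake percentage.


Formula: Uptake = (offered - residual) / offered * 100
Substituting: Uptake = (2.9660 - 0.8620) / 2.9660 * 100
Result: 70.9373 %


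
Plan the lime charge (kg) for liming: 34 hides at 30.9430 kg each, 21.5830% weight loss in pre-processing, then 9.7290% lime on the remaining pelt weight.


Total_raw = N * avg_wt = 34 * 30.9430 = 1052.0620 kg
Substrate = Total_raw * (1 - loss/100) = 1052.0620 * (1 - 21.5830/100) = 824.9955 kg
Lime = Substrate * pct / 100 = 824.9955 * 9.7290 / 100 = 80.2638 kg


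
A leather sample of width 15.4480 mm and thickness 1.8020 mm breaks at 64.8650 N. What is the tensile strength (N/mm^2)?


Formula: TS = force / (width * thickness)
Substituting: TS = 64.8650 / (15.4480 * 1.8020)
Result: 2.3301 N/mm^2


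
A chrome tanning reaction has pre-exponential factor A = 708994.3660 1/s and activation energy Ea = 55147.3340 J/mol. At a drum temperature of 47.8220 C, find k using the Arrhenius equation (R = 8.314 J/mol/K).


T_K = T_C + 273.15 = 47.8220 + 273.15 = 320.9720 K
exponent = -Ea / (R * T_K) = -55147.3340 / (8.314 * 320.9720) = -20.6656
k = A * exp(exponent) = 708994.3660 * exp(-20.6656) = 7.5110e-04 1/s


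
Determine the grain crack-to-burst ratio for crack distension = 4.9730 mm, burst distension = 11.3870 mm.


Formula: Ratio = crack / burst
Substituting: Ratio = 4.9730 / 11.3870
Result: 0.4367


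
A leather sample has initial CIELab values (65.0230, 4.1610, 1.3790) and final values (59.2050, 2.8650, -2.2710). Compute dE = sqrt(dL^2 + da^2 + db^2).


dL = -5.8180, da = -1.2960, db = -3.6500
dE = sqrt((-5.8180)^2 + (-1.2960)^2 + (-3.6500)^2) = 6.9894


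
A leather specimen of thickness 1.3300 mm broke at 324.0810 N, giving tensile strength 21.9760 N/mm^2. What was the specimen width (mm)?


Formula: w = F / (TS * t)
Substituting: w = 324.0810 / (21.9760 * 1.3300)
Result: 11.0880 mm


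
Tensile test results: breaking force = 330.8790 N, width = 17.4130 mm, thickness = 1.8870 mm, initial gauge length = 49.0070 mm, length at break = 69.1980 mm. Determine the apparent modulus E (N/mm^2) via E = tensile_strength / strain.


TS = F / (w * t) = 330.8790 / (17.4130 * 1.8870) = 10.0699 N/mm^2
strain = (Lf - L0) / L0 = (69.1980 - 49.0070) / 49.0070 = 0.4120
E = TS / strain = 10.0699 / 0.4120 = 24.4413 N/mm^2


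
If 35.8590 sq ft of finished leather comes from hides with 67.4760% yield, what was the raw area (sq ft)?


Formula: raw = finished * 100 / yield
Substituting: raw = 35.8590 * 100 / 67.4760
Result: 53.1433 sq ft


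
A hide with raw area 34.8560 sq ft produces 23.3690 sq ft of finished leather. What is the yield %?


Formula: Yield = finished / raw * 100
Substituting: Yield = 23.3690 / 34.8560 * 100
Result: 67.0444 %


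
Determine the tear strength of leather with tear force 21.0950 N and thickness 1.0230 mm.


Formula: Tear strength = force / thickness
Substituting: Tear strength = 21.0950 / 1.0230
Result: 20.6207 N/mm


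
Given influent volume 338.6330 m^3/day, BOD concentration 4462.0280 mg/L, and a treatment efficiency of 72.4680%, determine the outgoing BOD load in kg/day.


Load_in = volume * conc / 1000 = 338.6330 * 4462.0280 / 1000 = 1510.9899 kg/day
Removed = Load_in * eff / 100 = 1510.9899 * 72.4680 / 100 = 1094.9842 kg/day
Load_out = Load_in - Removed = 1510.9899 - 1094.9842 = 416.0057 kg/day


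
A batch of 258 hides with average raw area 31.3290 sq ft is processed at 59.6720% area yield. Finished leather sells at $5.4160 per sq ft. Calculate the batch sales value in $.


Raw_total = N * avg_area = 258 * 31.3290 = 8082.8820 sq ft
Finished = Raw_total * yield / 100 = 8082.8820 * 59.6720 / 100 = 4823.2173 sq ft
Value = Finished * price = 4823.2173 * 5.4160 = 26122.5452 $


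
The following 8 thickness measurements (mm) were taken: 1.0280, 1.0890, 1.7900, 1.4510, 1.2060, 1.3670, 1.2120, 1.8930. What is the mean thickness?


Formula: Average = sum / n
Substituting: Average = 11.0360 / 8
Result: 1.3795 mm


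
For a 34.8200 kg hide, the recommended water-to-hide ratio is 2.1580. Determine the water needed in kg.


Formula: Water = hide_weight * ratio
Substituting: Water = 34.8200 * 2.1580
Result: 75.1416 kg


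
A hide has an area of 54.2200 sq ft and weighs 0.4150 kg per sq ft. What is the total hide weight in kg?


Formula: Weight = area * weight_per_sqft
Substituting: Weight = 54.2200 * 0.4150
Result: 22.5013 kg


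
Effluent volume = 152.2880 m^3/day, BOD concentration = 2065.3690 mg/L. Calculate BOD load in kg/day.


Formula: BOD_load = volume * conc / 1000
Substituting: BOD_load = 152.2880 * 2065.3690 / 1000
Result: 314.5309 kg/day


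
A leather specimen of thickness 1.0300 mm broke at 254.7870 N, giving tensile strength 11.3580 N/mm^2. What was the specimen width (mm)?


Formula: w = F / (TS * t)
Substituting: w = 254.7870 / (11.3580 * 1.0300)
Result: 21.7790 mm


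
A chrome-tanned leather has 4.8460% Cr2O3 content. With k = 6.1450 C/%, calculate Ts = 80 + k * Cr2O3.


Formula: Ts = 80 + k * Cr2O3
Substituting: Ts = 80 + 6.1450 * 4.8460
Result: 109.7787 C


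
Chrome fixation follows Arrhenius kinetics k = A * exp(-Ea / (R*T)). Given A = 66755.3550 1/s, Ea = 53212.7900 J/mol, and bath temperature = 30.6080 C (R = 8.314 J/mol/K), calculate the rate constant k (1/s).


T_K = T_C + 273.15 = 30.6080 + 273.15 = 303.7580 K
exponent = -Ea / (R * T_K) = -53212.7900 / (8.314 * 303.7580) = -21.0707
k = A * exp(exponent) = 66755.3550 * exp(-21.0707) = 4.7164e-05 1/s
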